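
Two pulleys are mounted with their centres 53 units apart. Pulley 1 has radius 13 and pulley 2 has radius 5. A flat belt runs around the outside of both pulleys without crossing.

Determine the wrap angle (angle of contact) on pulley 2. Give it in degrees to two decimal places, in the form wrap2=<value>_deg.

wrap2=162.64_deg

open belt: β = asin((r2−r1)/C) = asin(-8/53) = -8.6816°
wrap1 = π − 2β = 197.3632°
wrap2 = π + 2β = 162.6368°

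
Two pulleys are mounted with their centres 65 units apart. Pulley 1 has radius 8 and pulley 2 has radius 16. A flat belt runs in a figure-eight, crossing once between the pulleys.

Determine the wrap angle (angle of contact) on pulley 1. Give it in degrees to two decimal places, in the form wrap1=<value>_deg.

wrap1=223.34_deg

crossed belt: β = asin((r1+r2)/C) = asin(24/65) = 21.6682°
wrap1 = wrap2 = π + 2β = 223.3364°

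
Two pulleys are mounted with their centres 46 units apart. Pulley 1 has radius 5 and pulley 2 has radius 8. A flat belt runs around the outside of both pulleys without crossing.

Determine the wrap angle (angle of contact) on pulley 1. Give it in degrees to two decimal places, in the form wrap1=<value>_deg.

open belt: β = asin((r2−r1)/C) = asin(3/46) = 3.7393°
wrap1 = π − 2β = 172.5213°
wrap2 = π + 2β = 187.4787°

wrap1=172.52_deg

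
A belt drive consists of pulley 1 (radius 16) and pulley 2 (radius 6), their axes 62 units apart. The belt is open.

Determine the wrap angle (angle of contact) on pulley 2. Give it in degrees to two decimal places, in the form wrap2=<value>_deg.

open belt: β = asin((r2−r1)/C) = asin(-10/62) = -9.2818°
wrap1 = π − 2β = 198.5636°
wrap2 = π + 2β = 161.4364°

wrap2=161.44_deg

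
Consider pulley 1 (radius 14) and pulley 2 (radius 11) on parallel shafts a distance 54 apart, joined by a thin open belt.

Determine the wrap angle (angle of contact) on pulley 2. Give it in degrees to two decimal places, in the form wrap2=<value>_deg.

wrap2=173.63_deg

open belt: β = asin((r2−r1)/C) = asin(-3/54) = -3.1847°
wrap1 = π − 2β = 186.3695°
wrap2 = π + 2β = 173.6305°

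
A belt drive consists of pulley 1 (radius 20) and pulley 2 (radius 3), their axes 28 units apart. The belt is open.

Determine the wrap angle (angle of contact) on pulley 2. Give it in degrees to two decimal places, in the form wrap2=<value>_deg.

wrap2=105.23_deg

open belt: β = asin((r2−r1)/C) = asin(-17/28) = -37.3832°
wrap1 = π − 2β = 254.7664°
wrap2 = π + 2β = 105.2336°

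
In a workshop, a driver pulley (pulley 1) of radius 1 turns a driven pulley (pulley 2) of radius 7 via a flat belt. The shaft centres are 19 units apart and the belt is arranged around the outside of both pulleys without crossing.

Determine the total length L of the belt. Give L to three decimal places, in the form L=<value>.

L=65.044

open belt: β = asin((r2−r1)/C) = asin(6/19) = 18.4085°
wrap1 = π − 2β = 143.1830°
wrap2 = π + 2β = 216.8170°
tangent length = C·cosβ = 18.0278
L = r1·wrap1 + r2·wrap2 + 2·C·cosβ = 1·2.4990 + 7·3.7842 + 2·18.0278 = 65.0437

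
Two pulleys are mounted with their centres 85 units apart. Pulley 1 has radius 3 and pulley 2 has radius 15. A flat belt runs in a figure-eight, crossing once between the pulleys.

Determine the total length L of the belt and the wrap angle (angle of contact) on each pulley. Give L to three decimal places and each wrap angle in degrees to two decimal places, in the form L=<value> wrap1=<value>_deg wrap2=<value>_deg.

crossed belt: β = asin((r1+r2)/C) = asin(18/85) = 12.2258°
wrap1 = wrap2 = π + 2β = 204.4516°
tangent length = C·cosβ = 83.0723
L = (r1+r2)·wrap + 2·C·cosβ = 18·3.5684 + 2·83.0723 = 230.3749

L=230.375 wrap1=204.45_deg wrap2=204.45_deg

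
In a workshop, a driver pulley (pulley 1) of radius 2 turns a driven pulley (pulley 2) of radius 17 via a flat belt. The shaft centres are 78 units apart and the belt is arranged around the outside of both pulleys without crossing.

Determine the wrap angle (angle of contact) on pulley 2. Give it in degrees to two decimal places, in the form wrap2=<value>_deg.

wrap2=202.17_deg

open belt: β = asin((r2−r1)/C) = asin(15/78) = 11.0875°
wrap1 = π − 2β = 157.8250°
wrap2 = π + 2β = 202.1750°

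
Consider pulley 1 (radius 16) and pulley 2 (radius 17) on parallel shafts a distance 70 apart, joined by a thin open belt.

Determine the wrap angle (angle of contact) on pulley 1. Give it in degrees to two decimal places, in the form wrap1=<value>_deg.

open belt: β = asin((r2−r1)/C) = asin(1/70) = 0.8185°
wrap1 = π − 2β = 178.3629°
wrap2 = π + 2β = 181.6371°

wrap1=178.36_deg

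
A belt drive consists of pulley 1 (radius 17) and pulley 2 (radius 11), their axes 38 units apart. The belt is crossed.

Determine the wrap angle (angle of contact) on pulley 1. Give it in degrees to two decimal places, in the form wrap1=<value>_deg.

wrap1=274.93_deg

crossed belt: β = asin((r1+r2)/C) = asin(28/38) = 47.4631°
wrap1 = wrap2 = π + 2β = 274.9262°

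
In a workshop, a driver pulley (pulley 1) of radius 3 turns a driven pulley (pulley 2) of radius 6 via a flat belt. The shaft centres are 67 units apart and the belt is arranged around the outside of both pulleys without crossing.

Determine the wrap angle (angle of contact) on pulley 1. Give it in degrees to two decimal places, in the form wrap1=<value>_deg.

wrap1=174.87_deg

open belt: β = asin((r2−r1)/C) = asin(3/67) = 2.5663°
wrap1 = π − 2β = 174.8673°
wrap2 = π + 2β = 185.1327°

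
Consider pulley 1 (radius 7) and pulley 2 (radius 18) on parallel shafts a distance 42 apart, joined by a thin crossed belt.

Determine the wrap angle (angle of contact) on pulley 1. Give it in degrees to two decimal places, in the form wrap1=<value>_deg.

crossed belt: β = asin((r1+r2)/C) = asin(25/42) = 36.5296°
wrap1 = wrap2 = π + 2β = 253.0592°

wrap1=253.06_deg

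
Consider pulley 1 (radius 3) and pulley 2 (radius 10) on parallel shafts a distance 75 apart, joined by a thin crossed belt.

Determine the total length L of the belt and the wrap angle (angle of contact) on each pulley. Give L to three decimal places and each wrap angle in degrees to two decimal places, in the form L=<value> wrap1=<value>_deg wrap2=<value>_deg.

L=193.100 wrap1=199.96_deg wrap2=199.96_deg

crossed belt: β = asin((r1+r2)/C) = asin(13/75) = 9.9817°
wrap1 = wrap2 = π + 2β = 199.9634°
tangent length = C·cosβ = 73.8647
L = (r1+r2)·wrap + 2·C·cosβ = 13·3.4900 + 2·73.8647 = 193.0997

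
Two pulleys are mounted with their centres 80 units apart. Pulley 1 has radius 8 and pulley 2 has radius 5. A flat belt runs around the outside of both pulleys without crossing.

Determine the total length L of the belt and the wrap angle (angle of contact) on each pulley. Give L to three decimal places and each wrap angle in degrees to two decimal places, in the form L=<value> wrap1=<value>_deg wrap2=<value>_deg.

L=200.953 wrap1=184.30_deg wrap2=175.70_deg

open belt: β = asin((r2−r1)/C) = asin(-3/80) = -2.1491°
wrap1 = π − 2β = 184.2982°
wrap2 = π + 2β = 175.7018°
tangent length = C·cosβ = 79.9437
L = r1·wrap1 + r2·wrap2 + 2·C·cosβ = 8·3.2166 + 5·3.0666 + 2·79.9437 = 200.9532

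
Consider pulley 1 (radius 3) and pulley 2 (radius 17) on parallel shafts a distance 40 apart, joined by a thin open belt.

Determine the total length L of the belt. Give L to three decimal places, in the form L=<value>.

open belt: β = asin((r2−r1)/C) = asin(14/40) = 20.4873°
wrap1 = π − 2β = 139.0254°
wrap2 = π + 2β = 220.9746°
tangent length = C·cosβ = 37.4700
L = r1·wrap1 + r2·wrap2 + 2·C·cosβ = 3·2.4265 + 17·3.8567 + 2·37.4700 = 147.7838

L=147.784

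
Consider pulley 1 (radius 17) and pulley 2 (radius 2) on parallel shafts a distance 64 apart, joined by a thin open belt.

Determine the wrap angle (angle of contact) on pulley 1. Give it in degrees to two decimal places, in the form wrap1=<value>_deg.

open belt: β = asin((r2−r1)/C) = asin(-15/64) = -13.5548°
wrap1 = π − 2β = 207.1096°
wrap2 = π + 2β = 152.8904°

wrap1=207.11_deg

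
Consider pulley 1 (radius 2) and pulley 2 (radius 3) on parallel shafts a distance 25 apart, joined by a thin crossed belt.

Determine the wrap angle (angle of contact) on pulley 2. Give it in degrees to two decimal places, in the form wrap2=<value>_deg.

wrap2=203.07_deg

crossed belt: β = asin((r1+r2)/C) = asin(5/25) = 11.5370°
wrap1 = wrap2 = π + 2β = 203.0739°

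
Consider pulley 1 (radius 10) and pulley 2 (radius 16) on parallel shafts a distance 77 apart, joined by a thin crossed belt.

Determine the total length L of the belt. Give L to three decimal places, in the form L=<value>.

L=244.547

crossed belt: β = asin((r1+r2)/C) = asin(26/77) = 19.7345°
wrap1 = wrap2 = π + 2β = 219.4690°
tangent length = C·cosβ = 72.4776
L = (r1+r2)·wrap + 2·C·cosβ = 26·3.8305 + 2·72.4776 = 244.5471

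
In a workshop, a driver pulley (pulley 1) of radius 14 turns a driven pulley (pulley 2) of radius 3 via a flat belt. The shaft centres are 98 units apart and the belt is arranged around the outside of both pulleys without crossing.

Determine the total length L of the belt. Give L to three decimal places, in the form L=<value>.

open belt: β = asin((r2−r1)/C) = asin(-11/98) = -6.4447°
wrap1 = π − 2β = 192.8895°
wrap2 = π + 2β = 167.1105°
tangent length = C·cosβ = 97.3807
L = r1·wrap1 + r2·wrap2 + 2·C·cosβ = 14·3.3666 + 3·2.9166 + 2·97.3807 = 250.6431

L=250.643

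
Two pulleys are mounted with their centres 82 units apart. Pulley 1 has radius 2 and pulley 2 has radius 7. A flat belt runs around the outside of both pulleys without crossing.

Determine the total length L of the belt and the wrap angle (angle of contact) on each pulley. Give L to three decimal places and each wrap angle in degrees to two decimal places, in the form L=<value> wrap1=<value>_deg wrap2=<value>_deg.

open belt: β = asin((r2−r1)/C) = asin(5/82) = 3.4958°
wrap1 = π − 2β = 173.0084°
wrap2 = π + 2β = 186.9916°
tangent length = C·cosβ = 81.8474
L = r1·wrap1 + r2·wrap2 + 2·C·cosβ = 2·3.0196 + 7·3.2636 + 2·81.8474 = 192.5793

L=192.579 wrap1=173.01_deg wrap2=186.99_deg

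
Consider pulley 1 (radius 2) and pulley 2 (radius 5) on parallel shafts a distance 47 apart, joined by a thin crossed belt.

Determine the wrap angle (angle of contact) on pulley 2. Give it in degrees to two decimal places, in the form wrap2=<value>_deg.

wrap2=197.13_deg

crossed belt: β = asin((r1+r2)/C) = asin(7/47) = 8.5653°
wrap1 = wrap2 = π + 2β = 197.1306°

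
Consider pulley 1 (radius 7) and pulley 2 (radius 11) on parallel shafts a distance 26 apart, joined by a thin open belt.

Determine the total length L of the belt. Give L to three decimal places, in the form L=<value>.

L=109.165

open belt: β = asin((r2−r1)/C) = asin(4/26) = 8.8499°
wrap1 = π − 2β = 162.3002°
wrap2 = π + 2β = 197.6998°
tangent length = C·cosβ = 25.6905
L = r1·wrap1 + r2·wrap2 + 2·C·cosβ = 7·2.8327 + 11·3.4505 + 2·25.6905 = 109.1653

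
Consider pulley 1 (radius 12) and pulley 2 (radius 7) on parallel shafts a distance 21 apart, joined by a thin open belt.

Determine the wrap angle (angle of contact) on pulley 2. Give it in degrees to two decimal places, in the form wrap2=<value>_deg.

open belt: β = asin((r2−r1)/C) = asin(-5/21) = -13.7741°
wrap1 = π − 2β = 207.5483°
wrap2 = π + 2β = 152.4517°

wrap2=152.45_deg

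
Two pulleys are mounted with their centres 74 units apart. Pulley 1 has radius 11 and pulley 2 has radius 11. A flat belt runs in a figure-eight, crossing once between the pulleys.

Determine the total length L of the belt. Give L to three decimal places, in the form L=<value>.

crossed belt: β = asin((r1+r2)/C) = asin(22/74) = 17.2953°
wrap1 = wrap2 = π + 2β = 214.5907°
tangent length = C·cosβ = 70.6541
L = (r1+r2)·wrap + 2·C·cosβ = 22·3.7453 + 2·70.6541 = 223.7051

L=223.705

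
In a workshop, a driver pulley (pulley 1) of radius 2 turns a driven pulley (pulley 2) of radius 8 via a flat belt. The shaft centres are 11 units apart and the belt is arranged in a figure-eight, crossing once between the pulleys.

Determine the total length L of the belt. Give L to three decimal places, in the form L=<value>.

crossed belt: β = asin((r1+r2)/C) = asin(10/11) = 65.3800°
wrap1 = wrap2 = π + 2β = 310.7600°
tangent length = C·cosβ = 4.5826
L = (r1+r2)·wrap + 2·C·cosβ = 10·5.4238 + 2·4.5826 = 63.4030

L=63.403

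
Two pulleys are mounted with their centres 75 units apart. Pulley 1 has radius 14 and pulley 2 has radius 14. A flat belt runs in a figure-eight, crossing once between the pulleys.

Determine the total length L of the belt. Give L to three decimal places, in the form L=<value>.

crossed belt: β = asin((r1+r2)/C) = asin(28/75) = 21.9213°
wrap1 = wrap2 = π + 2β = 223.8427°
tangent length = C·cosβ = 69.5773
L = (r1+r2)·wrap + 2·C·cosβ = 28·3.9068 + 2·69.5773 = 248.5448

L=248.545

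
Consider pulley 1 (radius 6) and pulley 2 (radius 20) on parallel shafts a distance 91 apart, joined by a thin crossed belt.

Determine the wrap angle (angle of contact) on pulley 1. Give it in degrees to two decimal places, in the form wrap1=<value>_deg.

wrap1=213.20_deg

crossed belt: β = asin((r1+r2)/C) = asin(26/91) = 16.6015°
wrap1 = wrap2 = π + 2β = 213.2031°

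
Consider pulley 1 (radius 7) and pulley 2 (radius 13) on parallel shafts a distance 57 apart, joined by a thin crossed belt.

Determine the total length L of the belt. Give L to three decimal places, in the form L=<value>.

crossed belt: β = asin((r1+r2)/C) = asin(20/57) = 20.5410°
wrap1 = wrap2 = π + 2β = 221.0820°
tangent length = C·cosβ = 53.3760
L = (r1+r2)·wrap + 2·C·cosβ = 20·3.8586 + 2·53.3760 = 183.9242

L=183.924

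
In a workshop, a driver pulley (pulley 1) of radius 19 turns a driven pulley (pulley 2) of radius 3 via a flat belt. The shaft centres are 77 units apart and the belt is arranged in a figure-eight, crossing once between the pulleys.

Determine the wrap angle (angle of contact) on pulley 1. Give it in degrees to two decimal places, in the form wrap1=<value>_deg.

crossed belt: β = asin((r1+r2)/C) = asin(22/77) = 16.6015°
wrap1 = wrap2 = π + 2β = 213.2031°

wrap1=213.20_deg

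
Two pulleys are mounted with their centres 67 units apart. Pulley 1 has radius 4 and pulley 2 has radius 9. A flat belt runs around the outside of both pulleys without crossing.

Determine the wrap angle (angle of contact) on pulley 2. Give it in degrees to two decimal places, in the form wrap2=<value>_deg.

open belt: β = asin((r2−r1)/C) = asin(5/67) = 4.2798°
wrap1 = π − 2β = 171.4404°
wrap2 = π + 2β = 188.5596°

wrap2=188.56_deg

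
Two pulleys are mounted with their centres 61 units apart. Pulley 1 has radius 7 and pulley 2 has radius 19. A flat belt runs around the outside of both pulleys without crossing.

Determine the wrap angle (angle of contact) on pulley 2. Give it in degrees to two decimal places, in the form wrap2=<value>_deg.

wrap2=202.69_deg

open belt: β = asin((r2−r1)/C) = asin(12/61) = 11.3453°
wrap1 = π − 2β = 157.3094°
wrap2 = π + 2β = 202.6906°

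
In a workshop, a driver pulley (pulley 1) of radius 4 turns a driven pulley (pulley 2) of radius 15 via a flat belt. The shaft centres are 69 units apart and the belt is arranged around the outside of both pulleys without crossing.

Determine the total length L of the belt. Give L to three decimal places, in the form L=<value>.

L=199.448

open belt: β = asin((r2−r1)/C) = asin(11/69) = 9.1732°
wrap1 = π − 2β = 161.6535°
wrap2 = π + 2β = 198.3465°
tangent length = C·cosβ = 68.1175
L = r1·wrap1 + r2·wrap2 + 2·C·cosβ = 4·2.8214 + 15·3.4618 + 2·68.1175 = 199.4476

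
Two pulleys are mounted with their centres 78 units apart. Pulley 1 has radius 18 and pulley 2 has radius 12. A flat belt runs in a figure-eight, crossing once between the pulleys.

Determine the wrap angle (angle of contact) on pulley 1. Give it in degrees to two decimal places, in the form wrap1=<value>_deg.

wrap1=225.24_deg

crossed belt: β = asin((r1+r2)/C) = asin(30/78) = 22.6199°
wrap1 = wrap2 = π + 2β = 225.2397°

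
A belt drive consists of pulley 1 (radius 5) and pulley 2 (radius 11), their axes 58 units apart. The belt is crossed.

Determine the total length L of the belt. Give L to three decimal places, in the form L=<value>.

crossed belt: β = asin((r1+r2)/C) = asin(16/58) = 16.0134°
wrap1 = wrap2 = π + 2β = 212.0268°
tangent length = C·cosβ = 55.7494
L = (r1+r2)·wrap + 2·C·cosβ = 16·3.7006 + 2·55.7494 = 170.7079

L=170.708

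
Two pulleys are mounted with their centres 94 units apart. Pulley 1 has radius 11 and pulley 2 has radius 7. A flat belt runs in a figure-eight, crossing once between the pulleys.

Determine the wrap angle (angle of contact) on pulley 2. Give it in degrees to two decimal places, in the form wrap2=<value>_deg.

crossed belt: β = asin((r1+r2)/C) = asin(18/94) = 11.0397°
wrap1 = wrap2 = π + 2β = 202.0794°

wrap2=202.08_deg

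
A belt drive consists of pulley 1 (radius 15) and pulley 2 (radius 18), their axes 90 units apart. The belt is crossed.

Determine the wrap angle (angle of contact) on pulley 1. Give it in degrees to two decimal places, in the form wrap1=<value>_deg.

wrap1=223.02_deg

crossed belt: β = asin((r1+r2)/C) = asin(33/90) = 21.5102°
wrap1 = wrap2 = π + 2β = 223.0204°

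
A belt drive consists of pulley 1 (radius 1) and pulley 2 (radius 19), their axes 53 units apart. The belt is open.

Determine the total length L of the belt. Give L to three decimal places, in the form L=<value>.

open belt: β = asin((r2−r1)/C) = asin(18/53) = 19.8539°
wrap1 = π − 2β = 140.2922°
wrap2 = π + 2β = 219.7078°
tangent length = C·cosβ = 49.8498
L = r1·wrap1 + r2·wrap2 + 2·C·cosβ = 1·2.4486 + 19·3.8346 + 2·49.8498 = 175.0060

L=175.006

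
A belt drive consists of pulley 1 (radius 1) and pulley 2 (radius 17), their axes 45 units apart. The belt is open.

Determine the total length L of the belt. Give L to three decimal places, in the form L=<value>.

L=152.300

open belt: β = asin((r2−r1)/C) = asin(16/45) = 20.8275°
wrap1 = π − 2β = 138.3450°
wrap2 = π + 2β = 221.6550°
tangent length = C·cosβ = 42.0595
L = r1·wrap1 + r2·wrap2 + 2·C·cosβ = 1·2.4146 + 17·3.8686 + 2·42.0595 = 152.2999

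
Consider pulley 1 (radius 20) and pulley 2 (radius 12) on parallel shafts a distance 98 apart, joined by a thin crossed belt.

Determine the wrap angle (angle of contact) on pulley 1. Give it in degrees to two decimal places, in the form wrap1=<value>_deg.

wrap1=218.12_deg

crossed belt: β = asin((r1+r2)/C) = asin(32/98) = 19.0583°
wrap1 = wrap2 = π + 2β = 218.1167°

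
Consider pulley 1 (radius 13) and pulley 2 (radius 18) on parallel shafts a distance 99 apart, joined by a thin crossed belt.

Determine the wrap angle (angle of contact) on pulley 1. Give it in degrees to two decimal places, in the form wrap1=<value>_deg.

wrap1=216.50_deg

crossed belt: β = asin((r1+r2)/C) = asin(31/99) = 18.2480°
wrap1 = wrap2 = π + 2β = 216.4961°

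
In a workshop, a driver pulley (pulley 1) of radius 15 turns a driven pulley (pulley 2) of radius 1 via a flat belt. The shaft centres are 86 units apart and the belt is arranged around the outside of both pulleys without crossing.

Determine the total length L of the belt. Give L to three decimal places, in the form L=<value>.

L=224.550

open belt: β = asin((r2−r1)/C) = asin(-14/86) = -9.3689°
wrap1 = π − 2β = 198.7378°
wrap2 = π + 2β = 161.2622°
tangent length = C·cosβ = 84.8528
L = r1·wrap1 + r2·wrap2 + 2·C·cosβ = 15·3.4686 + 1·2.8146 + 2·84.8528 = 224.5496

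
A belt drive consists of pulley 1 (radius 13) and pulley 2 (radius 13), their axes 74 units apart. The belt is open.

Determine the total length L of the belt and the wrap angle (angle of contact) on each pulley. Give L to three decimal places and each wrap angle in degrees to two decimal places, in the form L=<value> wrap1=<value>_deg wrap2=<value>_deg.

open belt: β = asin((r2−r1)/C) = asin(0/74) = 0.0000°
wrap1 = π − 2β = 180.0000°
wrap2 = π + 2β = 180.0000°
tangent length = C·cosβ = 74.0000
L = r1·wrap1 + r2·wrap2 + 2·C·cosβ = 13·3.1416 + 13·3.1416 + 2·74.0000 = 229.6814

L=229.681 wrap1=180.00_deg wrap2=180.00_deg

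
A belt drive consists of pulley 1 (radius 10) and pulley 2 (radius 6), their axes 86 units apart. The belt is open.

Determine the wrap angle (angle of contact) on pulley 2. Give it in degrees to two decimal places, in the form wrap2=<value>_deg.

open belt: β = asin((r2−r1)/C) = asin(-4/86) = -2.6659°
wrap1 = π − 2β = 185.3318°
wrap2 = π + 2β = 174.6682°

wrap2=174.67_deg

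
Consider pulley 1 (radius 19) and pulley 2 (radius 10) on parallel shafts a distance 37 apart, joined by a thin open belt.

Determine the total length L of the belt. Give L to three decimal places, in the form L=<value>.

open belt: β = asin((r2−r1)/C) = asin(-9/37) = -14.0780°
wrap1 = π − 2β = 208.1561°
wrap2 = π + 2β = 151.8439°
tangent length = C·cosβ = 35.8887
L = r1·wrap1 + r2·wrap2 + 2·C·cosβ = 19·3.6330 + 10·2.6502 + 2·35.8887 = 167.3064

L=167.306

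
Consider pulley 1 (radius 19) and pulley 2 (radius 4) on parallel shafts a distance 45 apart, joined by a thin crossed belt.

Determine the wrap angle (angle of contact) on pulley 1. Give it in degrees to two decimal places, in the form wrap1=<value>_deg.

crossed belt: β = asin((r1+r2)/C) = asin(23/45) = 30.7379°
wrap1 = wrap2 = π + 2β = 241.4757°

wrap1=241.48_deg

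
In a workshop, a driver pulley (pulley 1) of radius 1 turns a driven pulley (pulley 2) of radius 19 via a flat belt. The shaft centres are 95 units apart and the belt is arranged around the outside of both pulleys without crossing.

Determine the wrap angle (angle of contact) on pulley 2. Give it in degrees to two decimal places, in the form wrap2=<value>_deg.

wrap2=201.84_deg

open belt: β = asin((r2−r1)/C) = asin(18/95) = 10.9221°
wrap1 = π − 2β = 158.1559°
wrap2 = π + 2β = 201.8441°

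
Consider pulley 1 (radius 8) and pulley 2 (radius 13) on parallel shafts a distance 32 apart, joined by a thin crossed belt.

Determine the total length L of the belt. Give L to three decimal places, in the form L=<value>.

crossed belt: β = asin((r1+r2)/C) = asin(21/32) = 41.0145°
wrap1 = wrap2 = π + 2β = 262.0290°
tangent length = C·cosβ = 24.1454
L = (r1+r2)·wrap + 2·C·cosβ = 21·4.5733 + 2·24.1454 = 144.3294

L=144.329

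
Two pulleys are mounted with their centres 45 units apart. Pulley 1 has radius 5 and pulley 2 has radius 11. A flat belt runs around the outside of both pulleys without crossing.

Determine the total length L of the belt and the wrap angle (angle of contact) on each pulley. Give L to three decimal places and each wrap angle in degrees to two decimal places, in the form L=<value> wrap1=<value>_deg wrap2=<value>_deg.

open belt: β = asin((r2−r1)/C) = asin(6/45) = 7.6623°
wrap1 = π − 2β = 164.6755°
wrap2 = π + 2β = 195.3245°
tangent length = C·cosβ = 44.5982
L = r1·wrap1 + r2·wrap2 + 2·C·cosβ = 5·2.8741 + 11·3.4091 + 2·44.5982 = 141.0667

L=141.067 wrap1=164.68_deg wrap2=195.32_deg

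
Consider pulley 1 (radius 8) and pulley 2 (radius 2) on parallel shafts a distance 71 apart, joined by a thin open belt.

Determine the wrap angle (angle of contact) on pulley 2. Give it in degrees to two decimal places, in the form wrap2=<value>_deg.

wrap2=170.30_deg

open belt: β = asin((r2−r1)/C) = asin(-6/71) = -4.8477°
wrap1 = π − 2β = 189.6954°
wrap2 = π + 2β = 170.3046°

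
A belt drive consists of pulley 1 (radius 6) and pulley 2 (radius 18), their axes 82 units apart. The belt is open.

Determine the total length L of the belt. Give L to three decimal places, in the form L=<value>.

open belt: β = asin((r2−r1)/C) = asin(12/82) = 8.4150°
wrap1 = π − 2β = 163.1701°
wrap2 = π + 2β = 196.8299°
tangent length = C·cosβ = 81.1172
L = r1·wrap1 + r2·wrap2 + 2·C·cosβ = 6·2.8479 + 18·3.4353 + 2·81.1172 = 241.1575

L=241.157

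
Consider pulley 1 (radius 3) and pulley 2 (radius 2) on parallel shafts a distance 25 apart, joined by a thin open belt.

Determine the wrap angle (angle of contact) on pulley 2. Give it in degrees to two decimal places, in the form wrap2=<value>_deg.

wrap2=175.42_deg

open belt: β = asin((r2−r1)/C) = asin(-1/25) = -2.2924°
wrap1 = π − 2β = 184.5849°
wrap2 = π + 2β = 175.4151°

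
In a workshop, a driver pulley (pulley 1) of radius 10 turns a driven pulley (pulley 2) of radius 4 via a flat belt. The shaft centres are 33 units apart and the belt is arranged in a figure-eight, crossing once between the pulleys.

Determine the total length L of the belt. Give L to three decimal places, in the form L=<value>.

L=116.016

crossed belt: β = asin((r1+r2)/C) = asin(14/33) = 25.1027°
wrap1 = wrap2 = π + 2β = 230.2054°
tangent length = C·cosβ = 29.8831
L = (r1+r2)·wrap + 2·C·cosβ = 14·4.0178 + 2·29.8831 = 116.0160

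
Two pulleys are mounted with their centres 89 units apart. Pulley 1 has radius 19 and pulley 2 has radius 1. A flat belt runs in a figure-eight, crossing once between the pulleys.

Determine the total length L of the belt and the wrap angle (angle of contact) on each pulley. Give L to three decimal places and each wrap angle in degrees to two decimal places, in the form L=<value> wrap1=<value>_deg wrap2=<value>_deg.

L=245.345 wrap1=205.97_deg wrap2=205.97_deg

crossed belt: β = asin((r1+r2)/C) = asin(20/89) = 12.9864°
wrap1 = wrap2 = π + 2β = 205.9727°
tangent length = C·cosβ = 86.7237
L = (r1+r2)·wrap + 2·C·cosβ = 20·3.5949 + 2·86.7237 = 245.3454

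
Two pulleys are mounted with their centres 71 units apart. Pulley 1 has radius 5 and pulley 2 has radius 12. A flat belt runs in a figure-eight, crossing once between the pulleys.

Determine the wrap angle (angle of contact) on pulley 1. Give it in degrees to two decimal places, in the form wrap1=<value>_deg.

wrap1=207.71_deg

crossed belt: β = asin((r1+r2)/C) = asin(17/71) = 13.8533°
wrap1 = wrap2 = π + 2β = 207.7066°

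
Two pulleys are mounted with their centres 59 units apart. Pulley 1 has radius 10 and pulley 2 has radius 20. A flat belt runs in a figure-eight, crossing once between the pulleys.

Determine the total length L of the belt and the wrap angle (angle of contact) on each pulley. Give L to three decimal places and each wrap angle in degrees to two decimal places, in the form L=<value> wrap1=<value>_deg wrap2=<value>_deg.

L=227.860 wrap1=241.12_deg wrap2=241.12_deg

crossed belt: β = asin((r1+r2)/C) = asin(30/59) = 30.5623°
wrap1 = wrap2 = π + 2β = 241.1246°
tangent length = C·cosβ = 50.8035
L = (r1+r2)·wrap + 2·C·cosβ = 30·4.2084 + 2·50.8035 = 227.8596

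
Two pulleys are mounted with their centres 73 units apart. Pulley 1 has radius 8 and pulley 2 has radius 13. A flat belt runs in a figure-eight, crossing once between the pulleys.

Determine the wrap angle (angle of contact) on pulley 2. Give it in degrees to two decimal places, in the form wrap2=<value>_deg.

wrap2=213.44_deg

crossed belt: β = asin((r1+r2)/C) = asin(21/73) = 16.7186°
wrap1 = wrap2 = π + 2β = 213.4372°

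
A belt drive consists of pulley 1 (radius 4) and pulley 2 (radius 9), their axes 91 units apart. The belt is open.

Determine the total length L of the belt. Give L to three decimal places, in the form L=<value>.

L=223.115

open belt: β = asin((r2−r1)/C) = asin(5/91) = 3.1497°
wrap1 = π − 2β = 173.7006°
wrap2 = π + 2β = 186.2994°
tangent length = C·cosβ = 90.8625
L = r1·wrap1 + r2·wrap2 + 2·C·cosβ = 4·3.0316 + 9·3.2515 + 2·90.8625 = 223.1155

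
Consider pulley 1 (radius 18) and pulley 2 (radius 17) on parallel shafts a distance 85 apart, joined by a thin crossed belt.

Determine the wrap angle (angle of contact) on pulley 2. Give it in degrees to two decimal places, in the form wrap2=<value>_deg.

crossed belt: β = asin((r1+r2)/C) = asin(35/85) = 24.3157°
wrap1 = wrap2 = π + 2β = 228.6315°

wrap2=228.63_deg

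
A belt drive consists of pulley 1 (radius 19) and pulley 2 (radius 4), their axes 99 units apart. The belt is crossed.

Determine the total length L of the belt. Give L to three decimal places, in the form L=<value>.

crossed belt: β = asin((r1+r2)/C) = asin(23/99) = 13.4339°
wrap1 = wrap2 = π + 2β = 206.8678°
tangent length = C·cosβ = 96.2912
L = (r1+r2)·wrap + 2·C·cosβ = 23·3.6105 + 2·96.2912 = 275.6245

L=275.624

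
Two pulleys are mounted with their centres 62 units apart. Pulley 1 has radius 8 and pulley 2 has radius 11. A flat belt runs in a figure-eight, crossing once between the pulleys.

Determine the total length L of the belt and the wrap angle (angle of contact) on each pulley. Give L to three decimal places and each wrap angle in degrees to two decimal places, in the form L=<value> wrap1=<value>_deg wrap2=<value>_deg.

L=189.560 wrap1=215.69_deg wrap2=215.69_deg

crossed belt: β = asin((r1+r2)/C) = asin(19/62) = 17.8455°
wrap1 = wrap2 = π + 2β = 215.6910°
tangent length = C·cosβ = 59.0169
L = (r1+r2)·wrap + 2·C·cosβ = 19·3.7645 + 2·59.0169 = 189.5597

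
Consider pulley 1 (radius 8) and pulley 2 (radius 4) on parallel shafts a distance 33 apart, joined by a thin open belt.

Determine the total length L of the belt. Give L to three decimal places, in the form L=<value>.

open belt: β = asin((r2−r1)/C) = asin(-4/33) = -6.9621°
wrap1 = π − 2β = 193.9241°
wrap2 = π + 2β = 166.0759°
tangent length = C·cosβ = 32.7567
L = r1·wrap1 + r2·wrap2 + 2·C·cosβ = 8·3.3846 + 4·2.8986 + 2·32.7567 = 104.1846

L=104.185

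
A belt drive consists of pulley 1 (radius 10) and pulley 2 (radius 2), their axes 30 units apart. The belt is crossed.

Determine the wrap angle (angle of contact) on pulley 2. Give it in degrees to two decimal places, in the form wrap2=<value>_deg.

wrap2=227.16_deg

crossed belt: β = asin((r1+r2)/C) = asin(12/30) = 23.5782°
wrap1 = wrap2 = π + 2β = 227.1564°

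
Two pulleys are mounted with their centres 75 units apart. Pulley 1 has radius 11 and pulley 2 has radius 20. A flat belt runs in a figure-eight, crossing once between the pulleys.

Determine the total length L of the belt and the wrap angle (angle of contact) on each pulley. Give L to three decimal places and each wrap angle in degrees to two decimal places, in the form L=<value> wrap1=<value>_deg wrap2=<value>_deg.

crossed belt: β = asin((r1+r2)/C) = asin(31/75) = 24.4144°
wrap1 = wrap2 = π + 2β = 228.8288°
tangent length = C·cosβ = 68.2935
L = (r1+r2)·wrap + 2·C·cosβ = 31·3.9938 + 2·68.2935 = 260.3953

L=260.395 wrap1=228.83_deg wrap2=228.83_deg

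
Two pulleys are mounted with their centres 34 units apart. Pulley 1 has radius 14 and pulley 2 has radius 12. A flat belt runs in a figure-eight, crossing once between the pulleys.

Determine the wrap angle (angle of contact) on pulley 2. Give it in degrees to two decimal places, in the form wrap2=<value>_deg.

wrap2=279.76_deg

crossed belt: β = asin((r1+r2)/C) = asin(26/34) = 49.8808°
wrap1 = wrap2 = π + 2β = 279.7617°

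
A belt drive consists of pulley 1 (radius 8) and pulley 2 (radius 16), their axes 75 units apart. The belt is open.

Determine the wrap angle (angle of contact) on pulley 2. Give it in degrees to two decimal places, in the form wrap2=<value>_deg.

open belt: β = asin((r2−r1)/C) = asin(8/75) = 6.1232°
wrap1 = π − 2β = 167.7536°
wrap2 = π + 2β = 192.2464°

wrap2=192.25_deg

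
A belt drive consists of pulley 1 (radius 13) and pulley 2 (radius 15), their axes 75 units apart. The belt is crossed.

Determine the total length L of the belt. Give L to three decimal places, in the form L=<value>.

L=248.545

crossed belt: β = asin((r1+r2)/C) = asin(28/75) = 21.9213°
wrap1 = wrap2 = π + 2β = 223.8427°
tangent length = C·cosβ = 69.5773
L = (r1+r2)·wrap + 2·C·cosβ = 28·3.9068 + 2·69.5773 = 248.5448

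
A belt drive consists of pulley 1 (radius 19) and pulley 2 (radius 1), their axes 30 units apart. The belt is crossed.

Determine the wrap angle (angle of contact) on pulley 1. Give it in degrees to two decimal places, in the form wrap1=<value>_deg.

crossed belt: β = asin((r1+r2)/C) = asin(20/30) = 41.8103°
wrap1 = wrap2 = π + 2β = 263.6206°

wrap1=263.62_deg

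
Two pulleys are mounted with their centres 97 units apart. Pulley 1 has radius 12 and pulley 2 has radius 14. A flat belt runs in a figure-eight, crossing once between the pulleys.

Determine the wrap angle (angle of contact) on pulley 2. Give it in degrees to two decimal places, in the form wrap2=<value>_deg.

crossed belt: β = asin((r1+r2)/C) = asin(26/97) = 15.5477°
wrap1 = wrap2 = π + 2β = 211.0955°

wrap2=211.10_deg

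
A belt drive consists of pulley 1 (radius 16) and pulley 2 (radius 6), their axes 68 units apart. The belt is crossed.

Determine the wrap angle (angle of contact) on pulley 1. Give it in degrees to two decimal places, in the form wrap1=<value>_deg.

wrap1=217.75_deg

crossed belt: β = asin((r1+r2)/C) = asin(22/68) = 18.8765°
wrap1 = wrap2 = π + 2β = 217.7530°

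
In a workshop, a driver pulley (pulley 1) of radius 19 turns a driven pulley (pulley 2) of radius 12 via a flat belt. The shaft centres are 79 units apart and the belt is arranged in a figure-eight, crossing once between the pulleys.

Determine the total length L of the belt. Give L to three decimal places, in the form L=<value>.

L=267.718

crossed belt: β = asin((r1+r2)/C) = asin(31/79) = 23.1042°
wrap1 = wrap2 = π + 2β = 226.2085°
tangent length = C·cosβ = 72.6636
L = (r1+r2)·wrap + 2·C·cosβ = 31·3.9481 + 2·72.6636 = 267.7178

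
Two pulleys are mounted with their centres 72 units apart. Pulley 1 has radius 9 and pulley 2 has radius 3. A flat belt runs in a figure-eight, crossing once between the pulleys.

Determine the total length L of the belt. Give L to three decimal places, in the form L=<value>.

crossed belt: β = asin((r1+r2)/C) = asin(12/72) = 9.5941°
wrap1 = wrap2 = π + 2β = 199.1881°
tangent length = C·cosβ = 70.9930
L = (r1+r2)·wrap + 2·C·cosβ = 12·3.4765 + 2·70.9930 = 183.7038

L=183.704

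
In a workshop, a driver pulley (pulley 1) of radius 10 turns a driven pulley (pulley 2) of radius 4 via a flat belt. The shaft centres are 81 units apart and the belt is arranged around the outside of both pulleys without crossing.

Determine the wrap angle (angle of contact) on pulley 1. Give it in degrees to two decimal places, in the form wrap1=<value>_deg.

wrap1=188.50_deg

open belt: β = asin((r2−r1)/C) = asin(-6/81) = -4.2480°
wrap1 = π − 2β = 188.4960°
wrap2 = π + 2β = 171.5040°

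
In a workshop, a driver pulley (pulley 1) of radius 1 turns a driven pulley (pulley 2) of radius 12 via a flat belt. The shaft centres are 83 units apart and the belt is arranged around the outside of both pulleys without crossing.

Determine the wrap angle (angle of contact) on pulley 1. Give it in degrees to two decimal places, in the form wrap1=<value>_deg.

open belt: β = asin((r2−r1)/C) = asin(11/83) = 7.6158°
wrap1 = π − 2β = 164.7684°
wrap2 = π + 2β = 195.2316°

wrap1=164.77_deg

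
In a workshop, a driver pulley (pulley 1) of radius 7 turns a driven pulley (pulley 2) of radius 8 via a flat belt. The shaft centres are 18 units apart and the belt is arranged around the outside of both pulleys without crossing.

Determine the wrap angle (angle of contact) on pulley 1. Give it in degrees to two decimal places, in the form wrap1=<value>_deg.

wrap1=173.63_deg

open belt: β = asin((r2−r1)/C) = asin(1/18) = 3.1847°
wrap1 = π − 2β = 173.6305°
wrap2 = π + 2β = 186.3695°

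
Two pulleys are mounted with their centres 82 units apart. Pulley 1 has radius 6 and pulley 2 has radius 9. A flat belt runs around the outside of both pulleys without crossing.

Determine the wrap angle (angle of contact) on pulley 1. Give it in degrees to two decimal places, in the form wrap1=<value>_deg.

wrap1=175.81_deg

open belt: β = asin((r2−r1)/C) = asin(3/82) = 2.0967°
wrap1 = π − 2β = 175.8067°
wrap2 = π + 2β = 184.1933°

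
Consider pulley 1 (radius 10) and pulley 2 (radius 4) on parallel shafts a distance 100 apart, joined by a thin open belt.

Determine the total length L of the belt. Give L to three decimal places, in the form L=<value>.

open belt: β = asin((r2−r1)/C) = asin(-6/100) = -3.4398°
wrap1 = π − 2β = 186.8796°
wrap2 = π + 2β = 173.1204°
tangent length = C·cosβ = 99.8198
L = r1·wrap1 + r2·wrap2 + 2·C·cosβ = 10·3.2617 + 4·3.0215 + 2·99.8198 = 244.3424

L=244.342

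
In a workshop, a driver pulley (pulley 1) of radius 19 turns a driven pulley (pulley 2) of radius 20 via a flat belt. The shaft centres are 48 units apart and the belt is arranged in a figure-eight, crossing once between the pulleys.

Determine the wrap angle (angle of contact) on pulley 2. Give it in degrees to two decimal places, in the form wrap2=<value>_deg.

wrap2=288.68_deg

crossed belt: β = asin((r1+r2)/C) = asin(39/48) = 54.3409°
wrap1 = wrap2 = π + 2β = 288.6818°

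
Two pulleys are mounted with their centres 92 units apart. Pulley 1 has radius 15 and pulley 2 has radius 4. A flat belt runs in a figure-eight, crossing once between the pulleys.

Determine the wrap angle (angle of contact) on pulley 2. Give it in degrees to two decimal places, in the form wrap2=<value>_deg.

crossed belt: β = asin((r1+r2)/C) = asin(19/92) = 11.9186°
wrap1 = wrap2 = π + 2β = 203.8372°

wrap2=203.84_deg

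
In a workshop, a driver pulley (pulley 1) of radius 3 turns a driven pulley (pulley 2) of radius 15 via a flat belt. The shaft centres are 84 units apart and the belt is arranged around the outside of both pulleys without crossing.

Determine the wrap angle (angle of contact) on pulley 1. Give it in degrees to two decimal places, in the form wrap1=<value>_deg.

open belt: β = asin((r2−r1)/C) = asin(12/84) = 8.2132°
wrap1 = π − 2β = 163.5736°
wrap2 = π + 2β = 196.4264°

wrap1=163.57_deg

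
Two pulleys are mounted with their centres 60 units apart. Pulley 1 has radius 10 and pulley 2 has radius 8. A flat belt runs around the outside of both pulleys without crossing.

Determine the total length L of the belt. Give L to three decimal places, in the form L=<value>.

open belt: β = asin((r2−r1)/C) = asin(-2/60) = -1.9102°
wrap1 = π − 2β = 183.8204°
wrap2 = π + 2β = 176.1796°
tangent length = C·cosβ = 59.9667
L = r1·wrap1 + r2·wrap2 + 2·C·cosβ = 10·3.2083 + 8·3.0749 + 2·59.9667 = 176.6153

L=176.615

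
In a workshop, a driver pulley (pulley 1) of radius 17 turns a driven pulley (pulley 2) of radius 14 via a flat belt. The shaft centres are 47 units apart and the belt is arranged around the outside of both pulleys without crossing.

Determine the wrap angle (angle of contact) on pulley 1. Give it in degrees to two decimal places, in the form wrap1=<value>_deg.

wrap1=187.32_deg

open belt: β = asin((r2−r1)/C) = asin(-3/47) = -3.6597°
wrap1 = π − 2β = 187.3193°
wrap2 = π + 2β = 172.6807°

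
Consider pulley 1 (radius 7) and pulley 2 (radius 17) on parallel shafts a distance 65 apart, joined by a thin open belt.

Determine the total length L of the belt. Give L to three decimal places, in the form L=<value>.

open belt: β = asin((r2−r1)/C) = asin(10/65) = 8.8499°
wrap1 = π − 2β = 162.3002°
wrap2 = π + 2β = 197.6998°
tangent length = C·cosβ = 64.2262
L = r1·wrap1 + r2·wrap2 + 2·C·cosβ = 7·2.8327 + 17·3.4505 + 2·64.2262 = 206.9397

L=206.940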